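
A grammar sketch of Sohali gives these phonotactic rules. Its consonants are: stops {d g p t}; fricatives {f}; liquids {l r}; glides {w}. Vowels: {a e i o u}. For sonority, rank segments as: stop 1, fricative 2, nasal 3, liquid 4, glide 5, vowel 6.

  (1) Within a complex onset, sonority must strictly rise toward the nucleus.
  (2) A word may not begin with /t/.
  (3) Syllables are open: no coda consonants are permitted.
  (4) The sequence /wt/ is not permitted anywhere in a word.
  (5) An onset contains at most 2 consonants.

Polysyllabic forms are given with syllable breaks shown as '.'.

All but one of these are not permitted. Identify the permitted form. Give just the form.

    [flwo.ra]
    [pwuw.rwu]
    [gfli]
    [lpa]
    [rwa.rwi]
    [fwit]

[flwo.ra] — violates constraint 5: syllable 1 onset /flw/ has 3 consonants (> 2) → not permitted
[pwuw.rwu] — violates constraint 3: syllable 1 coda /w/ has 1 consonant (> 0) → not permitted
[gfli] — violates constraint 5: syllable 1 onset /gfl/ has 3 consonants (> 2) → not permitted
[lpa] — violates constraint 1: syllable 1 onset /lp/: /l/ (liquid, 4) → /p/ (stop, 1) does not rise → not permitted
[rwa.rwi] — σ1 onset /rw/ (4→5 rises), coda /∅/ ok; σ2 onset /rw/ (4→5 rises), coda /∅/ ok → permitted
[fwit] — violates constraint 3: syllable 1 coda /t/ has 1 consonant (> 0) → not permitted

[rwa.rwi]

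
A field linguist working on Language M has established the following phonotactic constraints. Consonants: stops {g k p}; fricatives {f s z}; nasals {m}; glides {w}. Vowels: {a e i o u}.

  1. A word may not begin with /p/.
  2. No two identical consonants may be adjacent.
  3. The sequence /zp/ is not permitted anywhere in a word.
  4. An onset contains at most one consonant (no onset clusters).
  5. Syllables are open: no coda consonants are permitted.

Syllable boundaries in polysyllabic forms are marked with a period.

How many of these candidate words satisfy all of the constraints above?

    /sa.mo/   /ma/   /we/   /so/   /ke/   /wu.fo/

6

/sa.mo/ — σ1 onset /s/, coda /∅/ ok; σ2 onset /m/, coda /∅/ ok → licit
/ma/ — σ1 onset /m/, coda /∅/ ok → licit
/we/ — σ1 onset /w/, coda /∅/ ok → licit
/so/ — σ1 onset /s/, coda /∅/ ok → licit
/ke/ — σ1 onset /k/, coda /∅/ ok → licit
/wu.fo/ — σ1 onset /w/, coda /∅/ ok; σ2 onset /f/, coda /∅/ ok → licit
Licit: /sa.mo/, /ma/, /we/, /so/, /ke/, /wu.fo/ → 6.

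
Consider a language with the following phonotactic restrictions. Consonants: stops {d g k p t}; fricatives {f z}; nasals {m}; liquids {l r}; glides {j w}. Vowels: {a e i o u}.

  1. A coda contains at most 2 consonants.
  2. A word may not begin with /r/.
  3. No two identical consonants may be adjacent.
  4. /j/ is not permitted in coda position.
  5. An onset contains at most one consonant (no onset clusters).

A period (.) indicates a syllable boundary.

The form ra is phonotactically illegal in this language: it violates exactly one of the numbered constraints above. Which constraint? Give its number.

ra: word begins with /r/.
This is a violation of constraint 2: "A word may not begin with /r/."
The remaining constraints (1, 3, 4, 5) are satisfied.

2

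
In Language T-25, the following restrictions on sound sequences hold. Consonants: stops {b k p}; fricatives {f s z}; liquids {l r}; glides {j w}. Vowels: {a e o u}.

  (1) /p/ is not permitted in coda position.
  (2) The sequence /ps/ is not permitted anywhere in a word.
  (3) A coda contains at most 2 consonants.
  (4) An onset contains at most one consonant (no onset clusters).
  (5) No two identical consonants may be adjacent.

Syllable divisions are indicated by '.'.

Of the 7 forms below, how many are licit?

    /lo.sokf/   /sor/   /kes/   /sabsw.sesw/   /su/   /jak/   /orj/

/lo.sokf/ — σ1 onset /l/, coda /∅/ ok; σ2 onset /s/, coda /kf/ (2C) ok → licit
/sor/ — σ1 onset /s/, coda /r/ ok → licit
/kes/ — σ1 onset /k/, coda /s/ ok → licit
/sabsw.sesw/ — violates constraint 3: syllable 1 coda /bsw/ has 3 consonants (> 2) → illicit
/su/ — σ1 onset /s/, coda /∅/ ok → licit
/jak/ — σ1 onset /j/, coda /k/ ok → licit
/orj/ — σ1 onset /∅/, coda /rj/ (2C) ok → licit
Licit: /lo.sokf/, /sor/, /kes/, /su/, /jak/, /orj/ → 6.

6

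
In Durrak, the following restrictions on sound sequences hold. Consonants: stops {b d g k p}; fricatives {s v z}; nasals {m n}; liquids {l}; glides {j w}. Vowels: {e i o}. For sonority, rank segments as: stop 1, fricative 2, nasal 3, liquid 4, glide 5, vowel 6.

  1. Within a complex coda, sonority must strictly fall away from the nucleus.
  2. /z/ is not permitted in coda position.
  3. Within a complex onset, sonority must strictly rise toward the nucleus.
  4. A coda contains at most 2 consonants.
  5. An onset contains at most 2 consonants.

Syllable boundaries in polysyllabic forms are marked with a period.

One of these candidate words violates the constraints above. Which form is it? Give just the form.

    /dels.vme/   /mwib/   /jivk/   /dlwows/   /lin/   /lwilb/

/dels.vme/ — σ1 onset /d/, coda /ls/ (4→2 falls) ok; σ2 onset /vm/ (2→3 rises), coda /∅/ ok → phonotactically legal
/mwib/ — σ1 onset /mw/ (3→5 rises), coda /b/ ok → phonotactically legal
/jivk/ — σ1 onset /j/, coda /vk/ (2→1 falls) ok → phonotactically legal
/dlwows/ — violates constraint 5: syllable 1 onset /dlw/ has 3 consonants (> 2) → phonotactically illegal
/lin/ — σ1 onset /l/, coda /n/ ok → phonotactically legal
/lwilb/ — σ1 onset /lw/ (4→5 rises), coda /lb/ (4→1 falls) ok → phonotactically legal

/dlwows/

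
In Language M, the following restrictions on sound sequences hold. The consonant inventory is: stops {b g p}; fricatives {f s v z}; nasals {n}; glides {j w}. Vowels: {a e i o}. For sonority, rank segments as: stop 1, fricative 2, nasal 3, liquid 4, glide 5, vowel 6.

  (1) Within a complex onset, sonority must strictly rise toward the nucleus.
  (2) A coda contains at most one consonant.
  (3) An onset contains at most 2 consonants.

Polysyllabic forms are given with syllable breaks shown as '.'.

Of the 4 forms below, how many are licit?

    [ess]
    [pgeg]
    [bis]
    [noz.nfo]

1

[ess] — violates constraint 2: syllable 1 coda /ss/ has 2 consonants (> 1) → illicit
[pgeg] — violates constraint 1: syllable 1 onset /pg/: /p/ (stop, 1) → /g/ (stop, 1) does not rise → illicit
[bis] — σ1 onset /b/, coda /s/ ok → licit
[noz.nfo] — violates constraint 1: syllable 2 onset /nf/: /n/ (nasal, 3) → /f/ (fricative, 2) does not rise → illicit
Licit: [bis] → 1.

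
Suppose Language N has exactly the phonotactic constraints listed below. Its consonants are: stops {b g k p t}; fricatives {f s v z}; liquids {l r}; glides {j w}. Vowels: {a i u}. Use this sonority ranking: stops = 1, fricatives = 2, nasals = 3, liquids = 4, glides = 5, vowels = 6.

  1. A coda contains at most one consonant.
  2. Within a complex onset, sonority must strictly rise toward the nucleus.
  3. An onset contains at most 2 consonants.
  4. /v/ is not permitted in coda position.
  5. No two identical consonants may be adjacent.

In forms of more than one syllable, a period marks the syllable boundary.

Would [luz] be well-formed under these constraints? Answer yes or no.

[luz] — σ1 onset /l/, coda /z/ ok → well-formed

yes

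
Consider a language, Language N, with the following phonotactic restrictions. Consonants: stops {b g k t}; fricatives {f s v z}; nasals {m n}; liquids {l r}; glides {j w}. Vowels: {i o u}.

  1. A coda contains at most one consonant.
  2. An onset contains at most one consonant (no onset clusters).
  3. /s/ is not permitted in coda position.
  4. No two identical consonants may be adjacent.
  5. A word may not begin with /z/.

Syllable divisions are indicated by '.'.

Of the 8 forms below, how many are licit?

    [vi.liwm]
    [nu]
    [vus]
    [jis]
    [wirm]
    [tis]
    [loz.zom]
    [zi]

1

[vi.liwm] — violates constraint 1: syllable 2 coda /wm/ has 2 consonants (> 1) → illicit
[nu] — σ1 onset /n/, coda /∅/ ok → licit
[vus] — violates constraint 3: syllable 1 coda contains /s/ → illicit
[jis] — violates constraint 3: syllable 1 coda contains /s/ → illicit
[wirm] — violates constraint 1: syllable 1 coda /rm/ has 2 consonants (> 1) → illicit
[tis] — violates constraint 3: syllable 1 coda contains /s/ → illicit
[loz.zom] — violates constraint 4: adjacent identical consonants /zz/ → illicit
[zi] — violates constraint 5: word begins with /z/ → illicit
Licit: [nu] → 1.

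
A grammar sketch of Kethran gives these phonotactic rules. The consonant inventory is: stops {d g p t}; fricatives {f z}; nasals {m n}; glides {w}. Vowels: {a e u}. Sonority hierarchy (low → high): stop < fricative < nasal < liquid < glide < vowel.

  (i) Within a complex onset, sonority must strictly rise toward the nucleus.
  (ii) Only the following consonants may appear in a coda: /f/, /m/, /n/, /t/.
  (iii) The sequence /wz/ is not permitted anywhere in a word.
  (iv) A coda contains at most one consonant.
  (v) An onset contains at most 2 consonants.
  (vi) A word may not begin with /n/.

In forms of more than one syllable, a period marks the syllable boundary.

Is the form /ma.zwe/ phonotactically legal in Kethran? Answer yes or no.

yes

/ma.zwe/ — σ1 onset /m/, coda /∅/ ok; σ2 onset /zw/ (2→5 rises), coda /∅/ ok → phonotactically legal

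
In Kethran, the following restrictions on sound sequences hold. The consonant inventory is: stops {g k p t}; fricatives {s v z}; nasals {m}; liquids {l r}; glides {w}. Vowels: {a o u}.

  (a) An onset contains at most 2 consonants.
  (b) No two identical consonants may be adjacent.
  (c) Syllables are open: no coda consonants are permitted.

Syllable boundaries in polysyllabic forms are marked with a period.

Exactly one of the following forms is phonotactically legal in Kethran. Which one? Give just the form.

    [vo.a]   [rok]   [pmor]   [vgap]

[vo.a]

[vo.a] — σ1 onset /v/, coda /∅/ ok; σ2 onset /∅/, coda /∅/ ok → phonotactically legal
[rok] — violates constraint (c): syllable 1 coda /k/ has 1 consonant (> 0) → phonotactically illegal
[pmor] — violates constraint (c): syllable 1 coda /r/ has 1 consonant (> 0) → phonotactically illegal
[vgap] — violates constraint (c): syllable 1 coda /p/ has 1 consonant (> 0) → phonotactically illegal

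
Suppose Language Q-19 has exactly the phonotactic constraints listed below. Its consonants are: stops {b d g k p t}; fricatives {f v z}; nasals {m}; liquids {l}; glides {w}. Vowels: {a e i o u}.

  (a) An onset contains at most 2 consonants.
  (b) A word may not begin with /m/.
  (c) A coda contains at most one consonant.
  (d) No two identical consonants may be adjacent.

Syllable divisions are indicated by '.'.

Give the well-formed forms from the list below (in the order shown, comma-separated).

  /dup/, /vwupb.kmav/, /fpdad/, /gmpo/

/dup/

/dup/ — σ1 onset /d/, coda /p/ ok → well-formed
/vwupb.kmav/ — violates constraint (c): syllable 1 coda /pb/ has 2 consonants (> 1) → ill-formed
/fpdad/ — violates constraint (a): syllable 1 onset /fpd/ has 3 consonants (> 2) → ill-formed
/gmpo/ — violates constraint (a): syllable 1 onset /gmp/ has 3 consonants (> 2) → ill-formed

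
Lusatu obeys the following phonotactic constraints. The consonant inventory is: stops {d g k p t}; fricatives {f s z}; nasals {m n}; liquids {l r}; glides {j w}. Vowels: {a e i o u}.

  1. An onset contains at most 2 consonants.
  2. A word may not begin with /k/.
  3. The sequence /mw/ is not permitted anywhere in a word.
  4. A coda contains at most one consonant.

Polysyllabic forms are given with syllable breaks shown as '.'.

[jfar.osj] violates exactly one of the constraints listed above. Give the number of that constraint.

[jfar.osj]: syllable 2 coda /sj/ has 2 consonants (> 1).
This is a violation of constraint 4: "A coda contains at most one consonant."
The remaining constraints (1, 2, 3) are satisfied.

4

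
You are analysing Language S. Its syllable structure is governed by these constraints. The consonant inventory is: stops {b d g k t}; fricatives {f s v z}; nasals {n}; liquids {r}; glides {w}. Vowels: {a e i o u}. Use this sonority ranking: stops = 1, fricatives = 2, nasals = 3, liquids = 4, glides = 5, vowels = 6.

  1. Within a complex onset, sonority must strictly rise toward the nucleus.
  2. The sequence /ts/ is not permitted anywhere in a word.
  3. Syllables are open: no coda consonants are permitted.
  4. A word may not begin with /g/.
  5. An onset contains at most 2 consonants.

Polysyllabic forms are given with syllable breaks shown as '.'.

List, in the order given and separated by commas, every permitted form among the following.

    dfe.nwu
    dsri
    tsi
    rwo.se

dfe.nwu, rwo.se

dfe.nwu — σ1 onset /df/ (1→2 rises), coda /∅/ ok; σ2 onset /nw/ (3→5 rises), coda /∅/ ok → permitted
dsri — violates constraint 5: syllable 1 onset /dsr/ has 3 consonants (> 2) → not permitted
tsi — violates constraint 2: contains banned sequence /ts/ → not permitted
rwo.se — σ1 onset /rw/ (4→5 rises), coda /∅/ ok; σ2 onset /s/, coda /∅/ ok → permitted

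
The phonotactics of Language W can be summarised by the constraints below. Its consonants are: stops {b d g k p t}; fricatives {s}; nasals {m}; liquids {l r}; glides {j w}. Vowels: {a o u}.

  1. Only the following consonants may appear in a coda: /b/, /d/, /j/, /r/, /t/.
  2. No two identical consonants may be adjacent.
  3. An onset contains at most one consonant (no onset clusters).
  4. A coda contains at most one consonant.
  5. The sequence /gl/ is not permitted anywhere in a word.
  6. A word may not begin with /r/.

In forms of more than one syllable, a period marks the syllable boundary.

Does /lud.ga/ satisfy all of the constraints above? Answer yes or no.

/lud.ga/ — σ1 onset /l/, coda /d/ ok; σ2 onset /g/, coda /∅/ ok → permitted

yes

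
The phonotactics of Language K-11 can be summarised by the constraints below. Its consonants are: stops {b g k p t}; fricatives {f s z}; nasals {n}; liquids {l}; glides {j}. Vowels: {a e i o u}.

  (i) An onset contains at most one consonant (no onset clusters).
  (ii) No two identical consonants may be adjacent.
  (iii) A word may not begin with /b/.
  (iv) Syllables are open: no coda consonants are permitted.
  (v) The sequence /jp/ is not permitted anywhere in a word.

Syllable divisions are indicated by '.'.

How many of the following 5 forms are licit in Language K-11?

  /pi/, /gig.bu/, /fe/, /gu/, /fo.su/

/pi/ — σ1 onset /p/, coda /∅/ ok → licit
/gig.bu/ — violates constraint (iv): syllable 1 coda /g/ has 1 consonant (> 0) → illicit
/fe/ — σ1 onset /f/, coda /∅/ ok → licit
/gu/ — σ1 onset /g/, coda /∅/ ok → licit
/fo.su/ — σ1 onset /f/, coda /∅/ ok; σ2 onset /s/, coda /∅/ ok → licit
Licit: /pi/, /fe/, /gu/, /fo.su/ → 4.

4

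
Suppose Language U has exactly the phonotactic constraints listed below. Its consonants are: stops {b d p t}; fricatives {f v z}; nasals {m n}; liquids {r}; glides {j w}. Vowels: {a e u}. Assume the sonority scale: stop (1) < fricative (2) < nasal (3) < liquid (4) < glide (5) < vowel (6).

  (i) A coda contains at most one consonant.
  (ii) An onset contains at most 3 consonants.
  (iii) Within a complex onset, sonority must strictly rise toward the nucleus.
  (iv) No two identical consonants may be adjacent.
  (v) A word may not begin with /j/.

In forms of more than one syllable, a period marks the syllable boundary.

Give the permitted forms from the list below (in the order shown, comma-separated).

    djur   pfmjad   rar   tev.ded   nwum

djur, rar, tev.ded, nwum

djur — σ1 onset /dj/ (1→5 rises), coda /r/ ok → permitted
pfmjad — violates constraint (ii): syllable 1 onset /pfmj/ has 4 consonants (> 3) → not permitted
rar — σ1 onset /r/, coda /r/ ok → permitted
tev.ded — σ1 onset /t/, coda /v/ ok; σ2 onset /d/, coda /d/ ok → permitted
nwum — σ1 onset /nw/ (3→5 rises), coda /m/ ok → permitted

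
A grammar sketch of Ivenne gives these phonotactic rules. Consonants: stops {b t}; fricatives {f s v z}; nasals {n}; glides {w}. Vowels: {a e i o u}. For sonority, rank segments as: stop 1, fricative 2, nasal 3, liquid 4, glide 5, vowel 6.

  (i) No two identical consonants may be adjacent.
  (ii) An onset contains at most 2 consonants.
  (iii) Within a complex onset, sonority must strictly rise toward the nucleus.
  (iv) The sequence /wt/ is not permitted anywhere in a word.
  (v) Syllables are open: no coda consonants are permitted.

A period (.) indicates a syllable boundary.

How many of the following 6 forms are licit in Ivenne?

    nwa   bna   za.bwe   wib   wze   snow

3

nwa — σ1 onset /nw/ (3→5 rises), coda /∅/ ok → licit
bna — σ1 onset /bn/ (1→3 rises), coda /∅/ ok → licit
za.bwe — σ1 onset /z/, coda /∅/ ok; σ2 onset /bw/ (1→5 rises), coda /∅/ ok → licit
wib — violates constraint (v): syllable 1 coda /b/ has 1 consonant (> 0) → illicit
wze — violates constraint (iii): syllable 1 onset /wz/: /w/ (glide, 5) → /z/ (fricative, 2) does not rise → illicit
snow — violates constraint (v): syllable 1 coda /w/ has 1 consonant (> 0) → illicit
Licit: nwa, bna, za.bwe → 3.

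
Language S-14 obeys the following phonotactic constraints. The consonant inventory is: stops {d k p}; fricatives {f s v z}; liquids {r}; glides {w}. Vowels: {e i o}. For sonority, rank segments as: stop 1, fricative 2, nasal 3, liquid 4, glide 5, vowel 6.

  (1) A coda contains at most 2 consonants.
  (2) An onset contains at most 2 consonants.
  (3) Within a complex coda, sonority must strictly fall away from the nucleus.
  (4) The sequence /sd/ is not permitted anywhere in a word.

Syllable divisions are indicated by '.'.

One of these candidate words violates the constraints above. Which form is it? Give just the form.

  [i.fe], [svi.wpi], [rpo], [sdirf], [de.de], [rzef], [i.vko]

[i.fe] — σ1 onset /∅/, coda /∅/ ok; σ2 onset /f/, coda /∅/ ok → permitted
[svi.wpi] — σ1 onset /sv/ (2C), coda /∅/ ok; σ2 onset /wp/ (2C), coda /∅/ ok → permitted
[rpo] — σ1 onset /rp/ (2C), coda /∅/ ok → permitted
[sdirf] — violates constraint 4: contains banned sequence /sd/ → not permitted
[de.de] — σ1 onset /d/, coda /∅/ ok; σ2 onset /d/, coda /∅/ ok → permitted
[rzef] — σ1 onset /rz/ (2C), coda /f/ ok → permitted
[i.vko] — σ1 onset /∅/, coda /∅/ ok; σ2 onset /vk/ (2C), coda /∅/ ok → permitted

[sdirf]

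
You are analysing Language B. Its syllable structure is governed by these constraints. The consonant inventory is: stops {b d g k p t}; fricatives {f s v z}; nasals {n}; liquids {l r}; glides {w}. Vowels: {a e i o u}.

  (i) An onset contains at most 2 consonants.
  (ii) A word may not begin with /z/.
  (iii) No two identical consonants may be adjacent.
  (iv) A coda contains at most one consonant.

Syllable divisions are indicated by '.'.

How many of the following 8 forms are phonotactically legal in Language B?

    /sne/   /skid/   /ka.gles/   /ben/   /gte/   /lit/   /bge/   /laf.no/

/sne/ — σ1 onset /sn/ (2C), coda /∅/ ok → phonotactically legal
/skid/ — σ1 onset /sk/ (2C), coda /d/ ok → phonotactically legal
/ka.gles/ — σ1 onset /k/, coda /∅/ ok; σ2 onset /gl/ (2C), coda /s/ ok → phonotactically legal
/ben/ — σ1 onset /b/, coda /n/ ok → phonotactically legal
/gte/ — σ1 onset /gt/ (2C), coda /∅/ ok → phonotactically legal
/lit/ — σ1 onset /l/, coda /t/ ok → phonotactically legal
/bge/ — σ1 onset /bg/ (2C), coda /∅/ ok → phonotactically legal
/laf.no/ — σ1 onset /l/, coda /f/ ok; σ2 onset /n/, coda /∅/ ok → phonotactically legal
Phonotactically legal: /sne/, /skid/, /ka.gles/, /ben/, /gte/, /lit/, /bge/, /laf.no/ → 8.

8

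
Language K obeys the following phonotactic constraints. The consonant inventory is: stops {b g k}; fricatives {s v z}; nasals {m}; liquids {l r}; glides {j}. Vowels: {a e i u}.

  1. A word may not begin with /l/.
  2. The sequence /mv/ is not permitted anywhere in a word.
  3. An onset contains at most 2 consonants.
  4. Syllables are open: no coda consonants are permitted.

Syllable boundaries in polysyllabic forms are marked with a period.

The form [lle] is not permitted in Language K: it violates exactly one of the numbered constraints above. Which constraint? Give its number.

1

[lle]: word begins with /l/.
This is a violation of constraint 1: "A word may not begin with /l/."
The remaining constraints (2, 3, 4) are satisfied.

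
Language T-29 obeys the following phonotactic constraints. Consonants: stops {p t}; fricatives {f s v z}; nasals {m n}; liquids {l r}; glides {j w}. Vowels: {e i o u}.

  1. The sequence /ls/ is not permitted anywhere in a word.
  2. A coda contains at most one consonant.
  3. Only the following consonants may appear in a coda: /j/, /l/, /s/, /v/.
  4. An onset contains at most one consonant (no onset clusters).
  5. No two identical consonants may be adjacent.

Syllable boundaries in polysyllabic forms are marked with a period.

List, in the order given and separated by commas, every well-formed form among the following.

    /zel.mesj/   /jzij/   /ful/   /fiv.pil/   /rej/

/zel.mesj/ — violates constraint 2: syllable 2 coda /sj/ has 2 consonants (> 1) → ill-formed
/jzij/ — violates constraint 4: syllable 1 onset /jz/ has 2 consonants (> 1) → ill-formed
/ful/ — σ1 onset /f/, coda /l/ ok → well-formed
/fiv.pil/ — σ1 onset /f/, coda /v/ ok; σ2 onset /p/, coda /l/ ok → well-formed
/rej/ — σ1 onset /r/, coda /j/ ok → well-formed

/ful/, /fiv.pil/, /rej/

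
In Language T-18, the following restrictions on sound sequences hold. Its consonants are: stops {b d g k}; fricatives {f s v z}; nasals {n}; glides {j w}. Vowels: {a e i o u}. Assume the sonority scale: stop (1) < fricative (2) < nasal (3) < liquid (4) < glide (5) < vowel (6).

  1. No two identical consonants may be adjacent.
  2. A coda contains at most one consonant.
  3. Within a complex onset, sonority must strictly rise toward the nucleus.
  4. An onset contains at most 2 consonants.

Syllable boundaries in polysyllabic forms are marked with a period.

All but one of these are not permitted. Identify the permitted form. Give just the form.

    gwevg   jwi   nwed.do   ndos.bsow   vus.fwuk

vus.fwuk

gwevg — violates constraint 2: syllable 1 coda /vg/ has 2 consonants (> 1) → not permitted
jwi — violates constraint 3: syllable 1 onset /jw/: /j/ (glide, 5) → /w/ (glide, 5) does not rise → not permitted
nwed.do — violates constraint 1: adjacent identical consonants /dd/ → not permitted
ndos.bsow — violates constraint 3: syllable 1 onset /nd/: /n/ (nasal, 3) → /d/ (stop, 1) does not rise → not permitted
vus.fwuk — σ1 onset /v/, coda /s/ ok; σ2 onset /fw/ (2→5 rises), coda /k/ ok → permitted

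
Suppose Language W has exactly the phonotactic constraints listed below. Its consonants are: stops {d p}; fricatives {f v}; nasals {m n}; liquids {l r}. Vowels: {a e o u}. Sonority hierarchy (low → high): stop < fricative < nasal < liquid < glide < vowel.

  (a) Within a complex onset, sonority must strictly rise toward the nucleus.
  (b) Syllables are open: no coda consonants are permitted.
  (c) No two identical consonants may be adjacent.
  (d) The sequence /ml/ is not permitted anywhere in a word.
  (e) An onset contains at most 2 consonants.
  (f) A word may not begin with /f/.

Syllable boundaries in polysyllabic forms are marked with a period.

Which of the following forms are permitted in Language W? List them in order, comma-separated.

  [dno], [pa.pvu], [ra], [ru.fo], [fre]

[dno], [pa.pvu], [ra], [ru.fo]

[dno] — σ1 onset /dn/ (1→3 rises), coda /∅/ ok → permitted
[pa.pvu] — σ1 onset /p/, coda /∅/ ok; σ2 onset /pv/ (1→2 rises), coda /∅/ ok → permitted
[ra] — σ1 onset /r/, coda /∅/ ok → permitted
[ru.fo] — σ1 onset /r/, coda /∅/ ok; σ2 onset /f/, coda /∅/ ok → permitted
[fre] — violates constraint (f): word begins with /f/ → not permitted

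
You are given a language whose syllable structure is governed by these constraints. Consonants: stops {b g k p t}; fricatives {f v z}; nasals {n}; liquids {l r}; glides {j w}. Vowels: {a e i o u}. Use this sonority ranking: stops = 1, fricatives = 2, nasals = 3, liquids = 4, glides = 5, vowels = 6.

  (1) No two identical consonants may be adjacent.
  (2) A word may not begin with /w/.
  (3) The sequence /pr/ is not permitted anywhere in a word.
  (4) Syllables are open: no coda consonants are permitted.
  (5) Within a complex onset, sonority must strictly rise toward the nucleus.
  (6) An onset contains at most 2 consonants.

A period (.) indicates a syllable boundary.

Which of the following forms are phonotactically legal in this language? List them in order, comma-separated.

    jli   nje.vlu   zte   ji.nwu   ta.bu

jli — violates constraint 5: syllable 1 onset /jl/: /j/ (glide, 5) → /l/ (liquid, 4) does not rise → phonotactically illegal
nje.vlu — σ1 onset /nj/ (3→5 rises), coda /∅/ ok; σ2 onset /vl/ (2→4 rises), coda /∅/ ok → phonotactically legal
zte — violates constraint 5: syllable 1 onset /zt/: /z/ (fricative, 2) → /t/ (stop, 1) does not rise → phonotactically illegal
ji.nwu — σ1 onset /j/, coda /∅/ ok; σ2 onset /nw/ (3→5 rises), coda /∅/ ok → phonotactically legal
ta.bu — σ1 onset /t/, coda /∅/ ok; σ2 onset /b/, coda /∅/ ok → phonotactically legal

nje.vlu, ji.nwu, ta.bu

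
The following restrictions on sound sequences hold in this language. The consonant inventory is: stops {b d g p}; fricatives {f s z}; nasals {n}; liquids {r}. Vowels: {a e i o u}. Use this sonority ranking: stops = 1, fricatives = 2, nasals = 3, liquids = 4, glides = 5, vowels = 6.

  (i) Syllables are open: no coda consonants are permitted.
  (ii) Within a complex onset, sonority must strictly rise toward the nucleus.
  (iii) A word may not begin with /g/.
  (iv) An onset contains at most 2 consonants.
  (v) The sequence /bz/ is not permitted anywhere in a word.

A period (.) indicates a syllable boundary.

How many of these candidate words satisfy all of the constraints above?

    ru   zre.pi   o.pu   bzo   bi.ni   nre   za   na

ru — σ1 onset /r/, coda /∅/ ok → phonotactically legal
zre.pi — σ1 onset /zr/ (2→4 rises), coda /∅/ ok; σ2 onset /p/, coda /∅/ ok → phonotactically legal
o.pu — σ1 onset /∅/, coda /∅/ ok; σ2 onset /p/, coda /∅/ ok → phonotactically legal
bzo — violates constraint (v): contains banned sequence /bz/ → phonotactically illegal
bi.ni — σ1 onset /b/, coda /∅/ ok; σ2 onset /n/, coda /∅/ ok → phonotactically legal
nre — σ1 onset /nr/ (3→4 rises), coda /∅/ ok → phonotactically legal
za — σ1 onset /z/, coda /∅/ ok → phonotactically legal
na — σ1 onset /n/, coda /∅/ ok → phonotactically legal
Phonotactically legal: ru, zre.pi, o.pu, bi.ni, nre, za, na → 7.

7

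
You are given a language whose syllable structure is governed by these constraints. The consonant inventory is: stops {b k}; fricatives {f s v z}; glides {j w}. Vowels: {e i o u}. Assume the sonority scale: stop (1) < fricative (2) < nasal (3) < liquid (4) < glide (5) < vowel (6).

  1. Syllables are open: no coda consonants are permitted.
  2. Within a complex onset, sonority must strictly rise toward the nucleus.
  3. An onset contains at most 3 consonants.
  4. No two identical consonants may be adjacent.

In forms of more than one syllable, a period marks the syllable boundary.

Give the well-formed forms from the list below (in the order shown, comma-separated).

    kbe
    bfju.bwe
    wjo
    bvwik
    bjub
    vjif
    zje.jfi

bfju.bwe

kbe — violates constraint 2: syllable 1 onset /kb/: /k/ (stop, 1) → /b/ (stop, 1) does not rise → ill-formed
bfju.bwe — σ1 onset /bfj/ (1→2→5 rises), coda /∅/ ok; σ2 onset /bw/ (1→5 rises), coda /∅/ ok → well-formed
wjo — violates constraint 2: syllable 1 onset /wj/: /w/ (glide, 5) → /j/ (glide, 5) does not rise → ill-formed
bvwik — violates constraint 1: syllable 1 coda /k/ has 1 consonant (> 0) → ill-formed
bjub — violates constraint 1: syllable 1 coda /b/ has 1 consonant (> 0) → ill-formed
vjif — violates constraint 1: syllable 1 coda /f/ has 1 consonant (> 0) → ill-formed
zje.jfi — violates constraint 2: syllable 2 onset /jf/: /j/ (glide, 5) → /f/ (fricative, 2) does not rise → ill-formed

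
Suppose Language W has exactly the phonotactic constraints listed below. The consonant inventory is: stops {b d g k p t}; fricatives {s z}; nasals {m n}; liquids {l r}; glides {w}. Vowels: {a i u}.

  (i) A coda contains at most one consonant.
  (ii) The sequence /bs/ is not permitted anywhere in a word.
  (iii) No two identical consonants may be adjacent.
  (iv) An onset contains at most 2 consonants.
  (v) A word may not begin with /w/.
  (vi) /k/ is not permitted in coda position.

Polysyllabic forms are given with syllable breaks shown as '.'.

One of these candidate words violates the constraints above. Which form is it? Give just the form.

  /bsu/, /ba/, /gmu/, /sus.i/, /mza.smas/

/bsu/

/bsu/ — violates constraint (ii): contains banned sequence /bs/ → illicit
/ba/ — σ1 onset /b/, coda /∅/ ok → licit
/gmu/ — σ1 onset /gm/ (2C), coda /∅/ ok → licit
/sus.i/ — σ1 onset /s/, coda /s/ ok; σ2 onset /∅/, coda /∅/ ok → licit
/mza.smas/ — σ1 onset /mz/ (2C), coda /∅/ ok; σ2 onset /sm/ (2C), coda /s/ ok → licit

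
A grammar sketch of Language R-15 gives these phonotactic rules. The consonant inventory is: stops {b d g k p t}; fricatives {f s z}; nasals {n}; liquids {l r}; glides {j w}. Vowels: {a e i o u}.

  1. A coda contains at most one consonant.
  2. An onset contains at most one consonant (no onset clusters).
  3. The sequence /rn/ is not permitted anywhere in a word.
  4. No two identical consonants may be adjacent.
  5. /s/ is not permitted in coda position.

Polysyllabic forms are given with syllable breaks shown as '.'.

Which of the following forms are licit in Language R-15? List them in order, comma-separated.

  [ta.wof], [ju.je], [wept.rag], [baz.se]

[ta.wof], [ju.je], [baz.se]

[ta.wof] — σ1 onset /t/, coda /∅/ ok; σ2 onset /w/, coda /f/ ok → licit
[ju.je] — σ1 onset /j/, coda /∅/ ok; σ2 onset /j/, coda /∅/ ok → licit
[wept.rag] — violates constraint 1: syllable 1 coda /pt/ has 2 consonants (> 1) → illicit
[baz.se] — σ1 onset /b/, coda /z/ ok; σ2 onset /s/, coda /∅/ ok → licit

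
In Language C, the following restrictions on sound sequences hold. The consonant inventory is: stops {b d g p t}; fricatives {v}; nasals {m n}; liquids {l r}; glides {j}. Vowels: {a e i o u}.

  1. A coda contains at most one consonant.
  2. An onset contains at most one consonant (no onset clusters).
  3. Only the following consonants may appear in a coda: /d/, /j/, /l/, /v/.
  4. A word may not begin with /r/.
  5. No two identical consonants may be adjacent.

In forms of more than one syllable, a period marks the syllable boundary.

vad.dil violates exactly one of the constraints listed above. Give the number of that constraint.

5

vad.dil: adjacent identical consonants /dd/.
This is a violation of constraint 5: "No two identical consonants may be adjacent."
The remaining constraints (1, 2, 3, 4) are satisfied.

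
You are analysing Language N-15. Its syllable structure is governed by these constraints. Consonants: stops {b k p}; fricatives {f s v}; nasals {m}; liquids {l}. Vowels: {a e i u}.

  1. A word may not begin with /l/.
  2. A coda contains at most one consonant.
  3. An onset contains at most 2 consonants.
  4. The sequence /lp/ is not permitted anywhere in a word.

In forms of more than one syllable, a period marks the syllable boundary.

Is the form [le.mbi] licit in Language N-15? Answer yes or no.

no

[le.mbi] — violates constraint 1: word begins with /l/ → illicit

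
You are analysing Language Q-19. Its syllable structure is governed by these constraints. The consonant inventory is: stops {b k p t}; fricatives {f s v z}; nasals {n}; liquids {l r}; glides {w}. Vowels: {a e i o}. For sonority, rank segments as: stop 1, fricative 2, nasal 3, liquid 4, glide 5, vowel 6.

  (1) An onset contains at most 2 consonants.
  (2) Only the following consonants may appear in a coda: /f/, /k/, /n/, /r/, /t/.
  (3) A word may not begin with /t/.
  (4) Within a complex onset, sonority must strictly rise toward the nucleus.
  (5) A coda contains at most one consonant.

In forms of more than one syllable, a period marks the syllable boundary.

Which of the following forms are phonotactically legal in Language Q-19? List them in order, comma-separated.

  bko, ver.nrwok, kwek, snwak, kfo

kwek, kfo

bko — violates constraint 4: syllable 1 onset /bk/: /b/ (stop, 1) → /k/ (stop, 1) does not rise → phonotactically illegal
ver.nrwok — violates constraint 1: syllable 2 onset /nrw/ has 3 consonants (> 2) → phonotactically illegal
kwek — σ1 onset /kw/ (1→5 rises), coda /k/ ok → phonotactically legal
snwak — violates constraint 1: syllable 1 onset /snw/ has 3 consonants (> 2) → phonotactically illegal
kfo — σ1 onset /kf/ (1→2 rises), coda /∅/ ok → phonotactically legal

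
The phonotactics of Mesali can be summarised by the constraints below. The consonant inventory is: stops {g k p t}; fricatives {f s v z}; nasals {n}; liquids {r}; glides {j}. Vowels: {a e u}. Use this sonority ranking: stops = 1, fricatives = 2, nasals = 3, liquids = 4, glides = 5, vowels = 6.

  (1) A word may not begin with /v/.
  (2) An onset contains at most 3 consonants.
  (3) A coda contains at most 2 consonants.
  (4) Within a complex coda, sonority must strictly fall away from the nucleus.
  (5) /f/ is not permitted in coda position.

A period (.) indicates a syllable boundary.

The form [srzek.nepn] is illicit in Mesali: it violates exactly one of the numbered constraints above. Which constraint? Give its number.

4

[srzek.nepn]: syllable 2 coda /pn/: /p/ (stop, 1) → /n/ (nasal, 3) does not fall.
This is a violation of constraint 4: "Within a complex coda, sonority must strictly fall away from the nucleus."
The remaining constraints (1, 2, 3, 5) are satisfied.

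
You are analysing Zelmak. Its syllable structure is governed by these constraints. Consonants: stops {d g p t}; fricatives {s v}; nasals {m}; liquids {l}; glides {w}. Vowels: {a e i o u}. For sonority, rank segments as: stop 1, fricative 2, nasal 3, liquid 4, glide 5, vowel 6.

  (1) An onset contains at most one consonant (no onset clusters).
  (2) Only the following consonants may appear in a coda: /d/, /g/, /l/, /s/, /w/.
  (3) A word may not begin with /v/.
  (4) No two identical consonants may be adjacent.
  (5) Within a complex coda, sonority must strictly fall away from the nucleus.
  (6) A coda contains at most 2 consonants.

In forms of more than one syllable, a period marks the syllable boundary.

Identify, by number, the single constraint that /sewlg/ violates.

6

/sewlg/: syllable 1 coda /wlg/ has 3 consonants (> 2).
This is a violation of constraint 6: "A coda contains at most 2 consonants."
The remaining constraints (1, 2, 3, 4, 5) are satisfied.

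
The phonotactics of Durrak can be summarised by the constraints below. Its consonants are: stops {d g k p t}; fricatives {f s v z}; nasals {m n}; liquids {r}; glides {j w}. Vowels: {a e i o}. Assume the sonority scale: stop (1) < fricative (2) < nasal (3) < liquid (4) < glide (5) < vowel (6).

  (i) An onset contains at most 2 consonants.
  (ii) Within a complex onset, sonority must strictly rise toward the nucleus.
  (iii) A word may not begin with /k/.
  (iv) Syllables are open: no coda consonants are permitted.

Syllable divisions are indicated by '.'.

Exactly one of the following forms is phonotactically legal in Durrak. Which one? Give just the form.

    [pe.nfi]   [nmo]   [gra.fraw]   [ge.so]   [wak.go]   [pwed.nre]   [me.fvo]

[pe.nfi] — violates constraint (ii): syllable 2 onset /nf/: /n/ (nasal, 3) → /f/ (fricative, 2) does not rise → phonotactically illegal
[nmo] — violates constraint (ii): syllable 1 onset /nm/: /n/ (nasal, 3) → /m/ (nasal, 3) does not rise → phonotactically illegal
[gra.fraw] — violates constraint (iv): syllable 2 coda /w/ has 1 consonant (> 0) → phonotactically illegal
[ge.so] — σ1 onset /g/, coda /∅/ ok; σ2 onset /s/, coda /∅/ ok → phonotactically legal
[wak.go] — violates constraint (iv): syllable 1 coda /k/ has 1 consonant (> 0) → phonotactically illegal
[pwed.nre] — violates constraint (iv): syllable 1 coda /d/ has 1 consonant (> 0) → phonotactically illegal
[me.fvo] — violates constraint (ii): syllable 2 onset /fv/: /f/ (fricative, 2) → /v/ (fricative, 2) does not rise → phonotactically illegal

[ge.so]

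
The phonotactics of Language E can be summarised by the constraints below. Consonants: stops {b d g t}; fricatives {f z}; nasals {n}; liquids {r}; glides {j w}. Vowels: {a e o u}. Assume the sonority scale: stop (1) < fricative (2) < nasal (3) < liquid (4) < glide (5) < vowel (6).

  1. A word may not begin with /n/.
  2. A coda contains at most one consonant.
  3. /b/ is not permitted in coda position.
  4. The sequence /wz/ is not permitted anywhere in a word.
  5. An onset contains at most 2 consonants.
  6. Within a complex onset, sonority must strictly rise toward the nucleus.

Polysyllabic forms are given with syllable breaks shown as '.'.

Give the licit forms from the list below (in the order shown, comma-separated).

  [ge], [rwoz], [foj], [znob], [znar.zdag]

[ge], [rwoz], [foj]

[ge] — σ1 onset /g/, coda /∅/ ok → licit
[rwoz] — σ1 onset /rw/ (4→5 rises), coda /z/ ok → licit
[foj] — σ1 onset /f/, coda /j/ ok → licit
[znob] — violates constraint 3: syllable 1 coda contains /b/ → illicit
[znar.zdag] — violates constraint 6: syllable 2 onset /zd/: /z/ (fricative, 2) → /d/ (stop, 1) does not rise → illicit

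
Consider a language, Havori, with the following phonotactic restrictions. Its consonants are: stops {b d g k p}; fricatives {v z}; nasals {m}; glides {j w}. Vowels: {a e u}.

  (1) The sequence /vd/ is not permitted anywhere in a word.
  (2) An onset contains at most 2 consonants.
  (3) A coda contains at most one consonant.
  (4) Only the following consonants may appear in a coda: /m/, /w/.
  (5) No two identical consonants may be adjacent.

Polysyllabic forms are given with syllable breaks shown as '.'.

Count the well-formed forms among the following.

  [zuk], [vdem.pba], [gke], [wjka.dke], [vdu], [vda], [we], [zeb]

[zuk] — violates constraint 4: syllable 1 coda contains /k/, which is not a licensed coda consonant → ill-formed
[vdem.pba] — violates constraint 1: contains banned sequence /vd/ → ill-formed
[gke] — σ1 onset /gk/ (2C), coda /∅/ ok → well-formed
[wjka.dke] — violates constraint 2: syllable 1 onset /wjk/ has 3 consonants (> 2) → ill-formed
[vdu] — violates constraint 1: contains banned sequence /vd/ → ill-formed
[vda] — violates constraint 1: contains banned sequence /vd/ → ill-formed
[we] — σ1 onset /w/, coda /∅/ ok → well-formed
[zeb] — violates constraint 4: syllable 1 coda contains /b/, which is not a licensed coda consonant → ill-formed
Well-formed: [gke], [we] → 2.

2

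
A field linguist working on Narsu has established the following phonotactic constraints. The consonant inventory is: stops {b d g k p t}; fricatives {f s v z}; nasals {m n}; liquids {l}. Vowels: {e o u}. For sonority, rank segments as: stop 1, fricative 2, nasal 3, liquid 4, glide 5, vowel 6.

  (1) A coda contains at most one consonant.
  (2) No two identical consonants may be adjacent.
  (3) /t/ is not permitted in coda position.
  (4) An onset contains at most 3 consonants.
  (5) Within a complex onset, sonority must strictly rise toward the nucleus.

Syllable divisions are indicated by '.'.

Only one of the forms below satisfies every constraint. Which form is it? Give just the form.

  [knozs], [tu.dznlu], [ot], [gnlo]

[knozs] — violates constraint 1: syllable 1 coda /zs/ has 2 consonants (> 1) → illicit
[tu.dznlu] — violates constraint 4: syllable 2 onset /dznl/ has 4 consonants (> 3) → illicit
[ot] — violates constraint 3: syllable 1 coda contains /t/ → illicit
[gnlo] — σ1 onset /gnl/ (1→3→4 rises), coda /∅/ ok → licit

[gnlo]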